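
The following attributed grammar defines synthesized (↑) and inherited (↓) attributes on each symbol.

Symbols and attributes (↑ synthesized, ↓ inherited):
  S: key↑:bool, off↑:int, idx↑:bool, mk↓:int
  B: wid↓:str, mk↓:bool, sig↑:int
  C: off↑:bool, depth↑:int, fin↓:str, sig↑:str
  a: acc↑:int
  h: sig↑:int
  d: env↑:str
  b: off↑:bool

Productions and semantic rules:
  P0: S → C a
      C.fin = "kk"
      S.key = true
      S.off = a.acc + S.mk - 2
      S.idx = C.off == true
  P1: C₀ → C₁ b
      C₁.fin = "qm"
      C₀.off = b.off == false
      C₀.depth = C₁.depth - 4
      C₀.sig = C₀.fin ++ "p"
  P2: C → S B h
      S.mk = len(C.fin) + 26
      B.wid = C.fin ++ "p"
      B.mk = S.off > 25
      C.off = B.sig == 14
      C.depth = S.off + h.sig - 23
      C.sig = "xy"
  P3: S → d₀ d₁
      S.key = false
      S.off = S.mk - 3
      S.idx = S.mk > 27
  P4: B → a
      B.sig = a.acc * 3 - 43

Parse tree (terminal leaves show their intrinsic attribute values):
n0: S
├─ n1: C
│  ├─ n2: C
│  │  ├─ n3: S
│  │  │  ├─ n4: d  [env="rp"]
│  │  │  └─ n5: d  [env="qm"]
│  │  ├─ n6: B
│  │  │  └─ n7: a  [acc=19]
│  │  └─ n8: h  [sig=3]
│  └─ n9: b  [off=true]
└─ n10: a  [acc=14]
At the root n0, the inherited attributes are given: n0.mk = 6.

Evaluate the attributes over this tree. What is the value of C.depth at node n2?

1. n0.mk = 6  [given at root]
2. n1.fin = "kk"  ["kk"]
3. n2.fin = "qm"  ["qm"]
4. n3.mk = 28  [len(C.fin) + 26]
5. n4.env = "rp"  [terminal]
6. n5.env = "qm"  [terminal]
7. n3.key = false  [false]
8. n3.off = 25  [S.mk - 3]
9. n3.idx = true  [S.mk > 27]
10. n6.wid = "qmp"  [C.fin ++ "p"]
11. n6.mk = false  [S.off > 25]
12. n7.acc = 19  [terminal]
13. n6.sig = 14  [a.acc * 3 - 43]
14. n8.sig = 3  [terminal]
15. n2.off = true  [B.sig == 14]
16. n2.depth = 5  [S.off + h.sig - 23]
17. n2.sig = "xy"  ["xy"]
18. n9.off = true  [terminal]
19. n1.off = false  [b.off == false]
20. n1.depth = 1  [C₁.depth - 4]
21. n1.sig = "kkp"  [C₀.fin ++ "p"]
22. n10.acc = 14  [terminal]
23. n0.key = true  [true]
24. n0.off = 18  [a.acc + S.mk - 2]
25. n0.idx = false  [C.off == true]

5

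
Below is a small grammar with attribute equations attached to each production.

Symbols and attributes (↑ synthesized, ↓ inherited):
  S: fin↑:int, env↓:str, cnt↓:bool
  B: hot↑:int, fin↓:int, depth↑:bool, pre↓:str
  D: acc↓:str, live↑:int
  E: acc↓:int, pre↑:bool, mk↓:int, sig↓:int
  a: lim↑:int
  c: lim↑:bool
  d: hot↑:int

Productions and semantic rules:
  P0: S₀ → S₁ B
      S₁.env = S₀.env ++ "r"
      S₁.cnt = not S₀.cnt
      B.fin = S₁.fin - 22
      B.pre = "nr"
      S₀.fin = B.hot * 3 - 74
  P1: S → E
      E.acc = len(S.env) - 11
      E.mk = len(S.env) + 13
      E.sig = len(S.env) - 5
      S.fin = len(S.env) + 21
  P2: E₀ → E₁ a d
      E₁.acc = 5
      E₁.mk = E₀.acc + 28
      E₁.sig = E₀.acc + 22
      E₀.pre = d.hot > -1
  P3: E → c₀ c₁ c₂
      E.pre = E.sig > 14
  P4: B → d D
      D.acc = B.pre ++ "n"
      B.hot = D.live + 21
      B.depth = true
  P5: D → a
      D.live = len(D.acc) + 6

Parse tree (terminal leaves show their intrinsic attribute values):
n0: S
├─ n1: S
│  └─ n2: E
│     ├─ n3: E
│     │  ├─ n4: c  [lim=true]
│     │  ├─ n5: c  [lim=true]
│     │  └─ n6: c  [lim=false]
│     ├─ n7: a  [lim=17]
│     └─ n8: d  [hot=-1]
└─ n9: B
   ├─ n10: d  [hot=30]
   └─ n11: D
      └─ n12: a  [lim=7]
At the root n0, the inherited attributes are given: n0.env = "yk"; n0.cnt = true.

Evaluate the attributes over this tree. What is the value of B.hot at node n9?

30

1. n0.env = "yk"  [given at root]
2. n0.cnt = true  [given at root]
3. n1.env = "ykr"  [S₀.env ++ "r"]
4. n1.cnt = false  [not S₀.cnt]
5. n2.acc = -8  [len(S.env) - 11]
6. n2.mk = 16  [len(S.env) + 13]
7. n2.sig = -2  [len(S.env) - 5]
8. n3.acc = 5  [5]
9. n3.mk = 20  [E₀.acc + 28]
10. n3.sig = 14  [E₀.acc + 22]
11. n4.lim = true  [terminal]
12. n5.lim = true  [terminal]
13. n6.lim = false  [terminal]
14. n3.pre = false  [E.sig > 14]
15. n7.lim = 17  [terminal]
16. n8.hot = -1  [terminal]
17. n2.pre = false  [d.hot > -1]
18. n1.fin = 24  [len(S.env) + 21]
19. n9.fin = 2  [S₁.fin - 22]
20. n9.pre = "nr"  ["nr"]
21. n10.hot = 30  [terminal]
22. n11.acc = "nrn"  [B.pre ++ "n"]
23. n12.lim = 7  [terminal]
24. n11.live = 9  [len(D.acc) + 6]
25. n9.hot = 30  [D.live + 21]
26. n9.depth = true  [true]
27. n0.fin = 16  [B.hot * 3 - 74]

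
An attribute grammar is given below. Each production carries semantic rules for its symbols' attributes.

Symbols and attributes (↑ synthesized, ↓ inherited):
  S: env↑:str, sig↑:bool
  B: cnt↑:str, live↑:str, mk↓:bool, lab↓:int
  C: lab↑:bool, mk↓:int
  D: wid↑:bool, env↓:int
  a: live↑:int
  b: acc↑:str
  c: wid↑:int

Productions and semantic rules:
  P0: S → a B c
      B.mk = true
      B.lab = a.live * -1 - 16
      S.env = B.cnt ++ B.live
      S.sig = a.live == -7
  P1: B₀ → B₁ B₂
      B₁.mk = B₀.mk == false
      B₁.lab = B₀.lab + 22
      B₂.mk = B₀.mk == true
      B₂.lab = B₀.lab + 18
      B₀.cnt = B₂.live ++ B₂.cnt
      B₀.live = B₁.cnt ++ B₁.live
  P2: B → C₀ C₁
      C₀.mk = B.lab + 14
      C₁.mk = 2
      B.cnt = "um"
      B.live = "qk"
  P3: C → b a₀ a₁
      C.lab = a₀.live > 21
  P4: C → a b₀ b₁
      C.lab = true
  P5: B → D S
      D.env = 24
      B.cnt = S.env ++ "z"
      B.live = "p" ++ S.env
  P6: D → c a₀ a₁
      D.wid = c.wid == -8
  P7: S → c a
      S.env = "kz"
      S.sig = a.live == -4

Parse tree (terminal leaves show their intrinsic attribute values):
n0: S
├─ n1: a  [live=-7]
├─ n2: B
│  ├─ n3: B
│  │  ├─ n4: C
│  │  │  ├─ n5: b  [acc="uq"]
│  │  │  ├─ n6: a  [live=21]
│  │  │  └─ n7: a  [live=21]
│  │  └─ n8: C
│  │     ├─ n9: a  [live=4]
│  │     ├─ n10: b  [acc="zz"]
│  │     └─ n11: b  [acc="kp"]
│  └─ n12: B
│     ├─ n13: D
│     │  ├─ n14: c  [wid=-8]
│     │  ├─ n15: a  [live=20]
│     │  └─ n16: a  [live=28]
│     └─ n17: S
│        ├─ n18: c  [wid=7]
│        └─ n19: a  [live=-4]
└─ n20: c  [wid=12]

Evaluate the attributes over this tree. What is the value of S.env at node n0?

1. n1.live = -7  [terminal]
2. n2.mk = true  [true]
3. n2.lab = -9  [a.live * -1 - 16]
4. n3.mk = false  [B₀.mk == false]
5. n3.lab = 13  [B₀.lab + 22]
6. n4.mk = 27  [B.lab + 14]
7. n5.acc = "uq"  [terminal]
8. n6.live = 21  [terminal]
9. n7.live = 21  [terminal]
10. n4.lab = false  [a₀.live > 21]
11. n8.mk = 2  [2]
12. n9.live = 4  [terminal]
13. n10.acc = "zz"  [terminal]
14. n11.acc = "kp"  [terminal]
15. n8.lab = true  [true]
16. n3.cnt = "um"  ["um"]
17. n3.live = "qk"  ["qk"]
18. n12.mk = true  [B₀.mk == true]
19. n12.lab = 9  [B₀.lab + 18]
20. n13.env = 24  [24]
21. n14.wid = -8  [terminal]
22. n15.live = 20  [terminal]
23. n16.live = 28  [terminal]
24. n13.wid = true  [c.wid == -8]
25. n18.wid = 7  [terminal]
26. n19.live = -4  [terminal]
27. n17.env = "kz"  ["kz"]
28. n17.sig = true  [a.live == -4]
29. n12.cnt = "kzz"  [S.env ++ "z"]
30. n12.live = "pkz"  ["p" ++ S.env]
31. n2.cnt = "pkzkzz"  [B₂.live ++ B₂.cnt]
32. n2.live = "umqk"  [B₁.cnt ++ B₁.live]
33. n20.wid = 12  [terminal]
34. n0.env = "pkzkzzumqk"  [B.cnt ++ B.live]
35. n0.sig = true  [a.live == -7]

"pkzkzzumqk"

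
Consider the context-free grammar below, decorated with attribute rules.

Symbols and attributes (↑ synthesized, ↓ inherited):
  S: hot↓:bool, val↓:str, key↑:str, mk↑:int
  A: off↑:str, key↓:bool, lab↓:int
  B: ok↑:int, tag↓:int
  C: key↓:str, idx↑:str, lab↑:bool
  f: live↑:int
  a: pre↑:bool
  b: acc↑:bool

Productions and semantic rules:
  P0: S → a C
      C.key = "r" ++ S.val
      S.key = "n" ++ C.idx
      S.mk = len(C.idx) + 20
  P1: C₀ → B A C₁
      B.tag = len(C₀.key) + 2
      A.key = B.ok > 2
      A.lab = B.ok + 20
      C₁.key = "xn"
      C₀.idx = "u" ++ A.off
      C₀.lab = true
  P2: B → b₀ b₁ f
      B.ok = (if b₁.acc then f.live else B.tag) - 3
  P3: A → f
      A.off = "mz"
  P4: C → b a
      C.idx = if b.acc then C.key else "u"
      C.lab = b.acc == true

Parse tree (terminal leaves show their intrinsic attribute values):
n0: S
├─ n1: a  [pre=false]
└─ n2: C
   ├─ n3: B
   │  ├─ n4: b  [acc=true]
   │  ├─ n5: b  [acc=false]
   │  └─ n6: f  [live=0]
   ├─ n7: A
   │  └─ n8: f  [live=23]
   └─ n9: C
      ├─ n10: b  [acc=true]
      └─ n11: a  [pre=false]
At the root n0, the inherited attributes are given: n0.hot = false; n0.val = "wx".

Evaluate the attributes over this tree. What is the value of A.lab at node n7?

1. n0.hot = false  [given at root]
2. n0.val = "wx"  [given at root]
3. n1.pre = false  [terminal]
4. n2.key = "rwx"  ["r" ++ S.val]
5. n3.tag = 5  [len(C₀.key) + 2]
6. n4.acc = true  [terminal]
7. n5.acc = false  [terminal]
8. n6.live = 0  [terminal]
9. n3.ok = 2  [(if b₁.acc then f.live else B.tag) - 3]
10. n7.key = false  [B.ok > 2]
11. n7.lab = 22  [B.ok + 20]
12. n8.live = 23  [terminal]
13. n7.off = "mz"  ["mz"]
14. n9.key = "xn"  ["xn"]
15. n10.acc = true  [terminal]
16. n11.pre = false  [terminal]
17. n9.idx = "xn"  [if b.acc then C.key else "u"]
18. n9.lab = true  [b.acc == true]
19. n2.idx = "umz"  ["u" ++ A.off]
20. n2.lab = true  [true]
21. n0.key = "numz"  ["n" ++ C.idx]
22. n0.mk = 23  [len(C.idx) + 20]

22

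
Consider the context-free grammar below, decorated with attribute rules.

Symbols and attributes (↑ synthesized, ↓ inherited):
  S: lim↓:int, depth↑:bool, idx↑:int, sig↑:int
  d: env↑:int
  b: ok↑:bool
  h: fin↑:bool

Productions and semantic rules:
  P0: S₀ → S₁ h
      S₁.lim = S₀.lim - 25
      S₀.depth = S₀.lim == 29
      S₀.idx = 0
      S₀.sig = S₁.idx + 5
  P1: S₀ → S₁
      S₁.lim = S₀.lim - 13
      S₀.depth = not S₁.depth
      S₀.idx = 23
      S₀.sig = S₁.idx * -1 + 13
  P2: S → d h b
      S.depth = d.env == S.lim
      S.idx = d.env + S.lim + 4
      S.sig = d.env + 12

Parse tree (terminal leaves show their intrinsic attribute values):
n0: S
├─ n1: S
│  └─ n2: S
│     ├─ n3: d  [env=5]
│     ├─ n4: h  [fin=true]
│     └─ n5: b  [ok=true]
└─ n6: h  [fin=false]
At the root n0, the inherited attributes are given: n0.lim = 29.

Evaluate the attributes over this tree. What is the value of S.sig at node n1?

1. n0.lim = 29  [given at root]
2. n1.lim = 4  [S₀.lim - 25]
3. n2.lim = -9  [S₀.lim - 13]
4. n3.env = 5  [terminal]
5. n4.fin = true  [terminal]
6. n5.ok = true  [terminal]
7. n2.depth = false  [d.env == S.lim]
8. n2.idx = 0  [d.env + S.lim + 4]
9. n2.sig = 17  [d.env + 12]
10. n1.depth = true  [not S₁.depth]
11. n1.idx = 23  [23]
12. n1.sig = 13  [S₁.idx * -1 + 13]
13. n6.fin = false  [terminal]
14. n0.depth = true  [S₀.lim == 29]
15. n0.idx = 0  [0]
16. n0.sig = 28  [S₁.idx + 5]

13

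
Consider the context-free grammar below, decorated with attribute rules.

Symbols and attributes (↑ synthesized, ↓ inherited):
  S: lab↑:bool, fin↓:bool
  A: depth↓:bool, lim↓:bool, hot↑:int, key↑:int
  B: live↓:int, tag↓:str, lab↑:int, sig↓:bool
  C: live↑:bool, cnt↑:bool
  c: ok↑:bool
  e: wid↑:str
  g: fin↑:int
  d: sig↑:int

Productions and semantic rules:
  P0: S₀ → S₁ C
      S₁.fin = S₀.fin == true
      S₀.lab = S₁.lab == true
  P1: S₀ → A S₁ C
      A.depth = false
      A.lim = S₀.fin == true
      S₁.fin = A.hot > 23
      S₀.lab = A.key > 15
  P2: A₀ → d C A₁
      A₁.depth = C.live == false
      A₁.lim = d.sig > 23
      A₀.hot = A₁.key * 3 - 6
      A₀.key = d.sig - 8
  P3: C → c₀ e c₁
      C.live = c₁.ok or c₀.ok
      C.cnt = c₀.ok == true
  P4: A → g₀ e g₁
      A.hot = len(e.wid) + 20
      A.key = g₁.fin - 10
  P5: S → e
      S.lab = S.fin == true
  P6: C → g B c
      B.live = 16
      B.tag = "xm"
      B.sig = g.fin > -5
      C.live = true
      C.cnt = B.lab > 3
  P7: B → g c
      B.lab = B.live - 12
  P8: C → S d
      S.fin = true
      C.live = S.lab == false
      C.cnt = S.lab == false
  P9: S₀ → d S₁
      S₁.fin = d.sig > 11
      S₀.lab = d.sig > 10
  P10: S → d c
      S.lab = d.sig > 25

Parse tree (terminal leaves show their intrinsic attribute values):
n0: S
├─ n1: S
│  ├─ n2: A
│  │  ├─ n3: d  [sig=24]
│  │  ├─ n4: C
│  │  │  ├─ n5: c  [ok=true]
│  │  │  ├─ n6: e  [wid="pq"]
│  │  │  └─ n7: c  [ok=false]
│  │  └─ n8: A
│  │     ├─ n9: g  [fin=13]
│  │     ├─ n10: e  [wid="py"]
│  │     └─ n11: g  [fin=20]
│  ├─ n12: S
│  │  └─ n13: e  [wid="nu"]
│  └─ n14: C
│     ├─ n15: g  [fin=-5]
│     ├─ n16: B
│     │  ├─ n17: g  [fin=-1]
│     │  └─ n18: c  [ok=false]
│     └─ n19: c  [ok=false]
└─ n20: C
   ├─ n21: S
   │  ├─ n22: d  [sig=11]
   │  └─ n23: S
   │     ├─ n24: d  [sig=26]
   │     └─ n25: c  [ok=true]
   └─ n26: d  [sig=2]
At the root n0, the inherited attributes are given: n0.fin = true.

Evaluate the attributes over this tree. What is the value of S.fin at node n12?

true

1. n0.fin = true  [given at root]
2. n1.fin = true  [S₀.fin == true]
3. n2.depth = false  [false]
4. n2.lim = true  [S₀.fin == true]
5. n3.sig = 24  [terminal]
6. n5.ok = true  [terminal]
7. n6.wid = "pq"  [terminal]
8. n7.ok = false  [terminal]
9. n4.live = true  [c₁.ok or c₀.ok]
10. n4.cnt = true  [c₀.ok == true]
11. n8.depth = false  [C.live == false]
12. n8.lim = true  [d.sig > 23]
13. n9.fin = 13  [terminal]
14. n10.wid = "py"  [terminal]
15. n11.fin = 20  [terminal]
16. n8.hot = 22  [len(e.wid) + 20]
17. n8.key = 10  [g₁.fin - 10]
18. n2.hot = 24  [A₁.key * 3 - 6]
19. n2.key = 16  [d.sig - 8]
20. n12.fin = true  [A.hot > 23]
21. n13.wid = "nu"  [terminal]
22. n12.lab = true  [S.fin == true]
23. n15.fin = -5  [terminal]
24. n16.live = 16  [16]
25. n16.tag = "xm"  ["xm"]
26. n16.sig = false  [g.fin > -5]
27. n17.fin = -1  [terminal]
28. n18.ok = false  [terminal]
29. n16.lab = 4  [B.live - 12]
30. n19.ok = false  [terminal]
31. n14.live = true  [true]
32. n14.cnt = true  [B.lab > 3]
33. n1.lab = true  [A.key > 15]
34. n21.fin = true  [true]
35. n22.sig = 11  [terminal]
36. n23.fin = false  [d.sig > 11]
37. n24.sig = 26  [terminal]
38. n25.ok = true  [terminal]
39. n23.lab = true  [d.sig > 25]
40. n21.lab = true  [d.sig > 10]
41. n26.sig = 2  [terminal]
42. n20.live = false  [S.lab == false]
43. n20.cnt = false  [S.lab == false]
44. n0.lab = true  [S₁.lab == true]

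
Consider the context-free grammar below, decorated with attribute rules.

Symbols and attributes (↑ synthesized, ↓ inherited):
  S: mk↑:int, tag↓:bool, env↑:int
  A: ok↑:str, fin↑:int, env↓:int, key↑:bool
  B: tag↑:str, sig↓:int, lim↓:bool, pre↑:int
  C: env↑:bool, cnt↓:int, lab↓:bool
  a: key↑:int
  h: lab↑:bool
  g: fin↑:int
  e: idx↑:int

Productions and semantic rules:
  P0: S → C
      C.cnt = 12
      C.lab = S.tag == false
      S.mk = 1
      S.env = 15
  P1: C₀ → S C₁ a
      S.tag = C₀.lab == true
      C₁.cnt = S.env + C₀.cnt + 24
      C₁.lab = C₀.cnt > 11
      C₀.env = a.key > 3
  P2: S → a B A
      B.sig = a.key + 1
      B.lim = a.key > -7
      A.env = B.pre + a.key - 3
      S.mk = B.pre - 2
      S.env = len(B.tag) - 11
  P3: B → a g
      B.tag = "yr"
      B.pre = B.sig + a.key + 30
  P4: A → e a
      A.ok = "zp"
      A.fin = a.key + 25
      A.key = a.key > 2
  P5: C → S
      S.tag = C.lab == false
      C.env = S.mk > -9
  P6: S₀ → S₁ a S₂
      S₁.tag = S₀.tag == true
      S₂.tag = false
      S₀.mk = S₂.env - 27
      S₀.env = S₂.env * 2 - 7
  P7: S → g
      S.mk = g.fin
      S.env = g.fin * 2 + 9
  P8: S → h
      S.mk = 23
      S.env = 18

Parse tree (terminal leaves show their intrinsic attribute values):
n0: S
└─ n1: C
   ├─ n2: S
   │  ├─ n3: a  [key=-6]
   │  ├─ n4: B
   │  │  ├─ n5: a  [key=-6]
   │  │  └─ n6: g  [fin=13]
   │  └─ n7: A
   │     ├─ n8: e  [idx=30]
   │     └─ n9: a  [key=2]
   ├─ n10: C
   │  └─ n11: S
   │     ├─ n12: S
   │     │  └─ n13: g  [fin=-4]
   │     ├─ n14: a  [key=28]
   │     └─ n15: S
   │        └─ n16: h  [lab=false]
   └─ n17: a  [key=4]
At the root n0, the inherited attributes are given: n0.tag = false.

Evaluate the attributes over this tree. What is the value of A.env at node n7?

10

1. n0.tag = false  [given at root]
2. n1.cnt = 12  [12]
3. n1.lab = true  [S.tag == false]
4. n2.tag = true  [C₀.lab == true]
5. n3.key = -6  [terminal]
6. n4.sig = -5  [a.key + 1]
7. n4.lim = true  [a.key > -7]
8. n5.key = -6  [terminal]
9. n6.fin = 13  [terminal]
10. n4.tag = "yr"  ["yr"]
11. n4.pre = 19  [B.sig + a.key + 30]
12. n7.env = 10  [B.pre + a.key - 3]
13. n8.idx = 30  [terminal]
14. n9.key = 2  [terminal]
15. n7.ok = "zp"  ["zp"]
16. n7.fin = 27  [a.key + 25]
17. n7.key = false  [a.key > 2]
18. n2.mk = 17  [B.pre - 2]
19. n2.env = -9  [len(B.tag) - 11]
20. n10.cnt = 27  [S.env + C₀.cnt + 24]
21. n10.lab = true  [C₀.cnt > 11]
22. n11.tag = false  [C.lab == false]
23. n12.tag = false  [S₀.tag == true]
24. n13.fin = -4  [terminal]
25. n12.mk = -4  [g.fin]
26. n12.env = 1  [g.fin * 2 + 9]
27. n14.key = 28  [terminal]
28. n15.tag = false  [false]
29. n16.lab = false  [terminal]
30. n15.mk = 23  [23]
31. n15.env = 18  [18]
32. n11.mk = -9  [S₂.env - 27]
33. n11.env = 29  [S₂.env * 2 - 7]
34. n10.env = false  [S.mk > -9]
35. n17.key = 4  [terminal]
36. n1.env = true  [a.key > 3]
37. n0.mk = 1  [1]
38. n0.env = 15  [15]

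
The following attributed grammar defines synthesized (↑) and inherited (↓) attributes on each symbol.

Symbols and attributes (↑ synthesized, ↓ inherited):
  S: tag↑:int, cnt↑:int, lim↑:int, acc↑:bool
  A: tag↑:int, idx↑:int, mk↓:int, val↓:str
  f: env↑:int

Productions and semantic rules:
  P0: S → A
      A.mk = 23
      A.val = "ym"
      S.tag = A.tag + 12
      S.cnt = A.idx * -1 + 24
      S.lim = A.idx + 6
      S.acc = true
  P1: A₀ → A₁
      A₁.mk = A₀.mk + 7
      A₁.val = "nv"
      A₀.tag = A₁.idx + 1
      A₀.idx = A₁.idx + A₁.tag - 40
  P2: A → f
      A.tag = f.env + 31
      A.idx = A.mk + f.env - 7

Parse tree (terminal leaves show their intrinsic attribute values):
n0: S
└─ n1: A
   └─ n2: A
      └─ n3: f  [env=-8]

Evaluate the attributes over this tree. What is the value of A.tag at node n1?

16

1. n1.mk = 23  [23]
2. n1.val = "ym"  ["ym"]
3. n2.mk = 30  [A₀.mk + 7]
4. n2.val = "nv"  ["nv"]
5. n3.env = -8  [terminal]
6. n2.tag = 23  [f.env + 31]
7. n2.idx = 15  [A.mk + f.env - 7]
8. n1.tag = 16  [A₁.idx + 1]
9. n1.idx = -2  [A₁.idx + A₁.tag - 40]
10. n0.tag = 28  [A.tag + 12]
11. n0.cnt = 26  [A.idx * -1 + 24]
12. n0.lim = 4  [A.idx + 6]
13. n0.acc = true  [true]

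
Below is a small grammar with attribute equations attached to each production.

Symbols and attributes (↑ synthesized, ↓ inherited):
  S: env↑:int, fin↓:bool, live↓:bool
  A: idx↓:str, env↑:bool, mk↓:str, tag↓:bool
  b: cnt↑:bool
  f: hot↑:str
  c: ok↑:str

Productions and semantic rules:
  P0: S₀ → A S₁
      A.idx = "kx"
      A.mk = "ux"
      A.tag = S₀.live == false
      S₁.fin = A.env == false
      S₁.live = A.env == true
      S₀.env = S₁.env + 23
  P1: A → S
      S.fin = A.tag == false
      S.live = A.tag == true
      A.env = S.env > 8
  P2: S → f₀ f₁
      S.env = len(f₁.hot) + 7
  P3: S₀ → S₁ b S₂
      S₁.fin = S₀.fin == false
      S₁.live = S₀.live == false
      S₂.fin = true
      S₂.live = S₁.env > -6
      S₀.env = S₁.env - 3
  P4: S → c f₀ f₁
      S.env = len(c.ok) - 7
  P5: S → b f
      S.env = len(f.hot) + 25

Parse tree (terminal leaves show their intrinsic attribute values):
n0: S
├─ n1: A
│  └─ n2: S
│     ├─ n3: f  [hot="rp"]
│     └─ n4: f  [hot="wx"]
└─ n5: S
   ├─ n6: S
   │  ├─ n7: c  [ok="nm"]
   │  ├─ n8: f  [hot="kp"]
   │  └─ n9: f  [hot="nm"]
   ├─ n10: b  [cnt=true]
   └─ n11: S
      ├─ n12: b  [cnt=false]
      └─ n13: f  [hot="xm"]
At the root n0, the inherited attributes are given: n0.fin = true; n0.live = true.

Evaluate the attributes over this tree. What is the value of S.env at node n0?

15

1. n0.fin = true  [given at root]
2. n0.live = true  [given at root]
3. n1.idx = "kx"  ["kx"]
4. n1.mk = "ux"  ["ux"]
5. n1.tag = false  [S₀.live == false]
6. n2.fin = true  [A.tag == false]
7. n2.live = false  [A.tag == true]
8. n3.hot = "rp"  [terminal]
9. n4.hot = "wx"  [terminal]
10. n2.env = 9  [len(f₁.hot) + 7]
11. n1.env = true  [S.env > 8]
12. n5.fin = false  [A.env == false]
13. n5.live = true  [A.env == true]
14. n6.fin = true  [S₀.fin == false]
15. n6.live = false  [S₀.live == false]
16. n7.ok = "nm"  [terminal]
17. n8.hot = "kp"  [terminal]
18. n9.hot = "nm"  [terminal]
19. n6.env = -5  [len(c.ok) - 7]
20. n10.cnt = true  [terminal]
21. n11.fin = true  [true]
22. n11.live = true  [S₁.env > -6]
23. n12.cnt = false  [terminal]
24. n13.hot = "xm"  [terminal]
25. n11.env = 27  [len(f.hot) + 25]
26. n5.env = -8  [S₁.env - 3]
27. n0.env = 15  [S₁.env + 23]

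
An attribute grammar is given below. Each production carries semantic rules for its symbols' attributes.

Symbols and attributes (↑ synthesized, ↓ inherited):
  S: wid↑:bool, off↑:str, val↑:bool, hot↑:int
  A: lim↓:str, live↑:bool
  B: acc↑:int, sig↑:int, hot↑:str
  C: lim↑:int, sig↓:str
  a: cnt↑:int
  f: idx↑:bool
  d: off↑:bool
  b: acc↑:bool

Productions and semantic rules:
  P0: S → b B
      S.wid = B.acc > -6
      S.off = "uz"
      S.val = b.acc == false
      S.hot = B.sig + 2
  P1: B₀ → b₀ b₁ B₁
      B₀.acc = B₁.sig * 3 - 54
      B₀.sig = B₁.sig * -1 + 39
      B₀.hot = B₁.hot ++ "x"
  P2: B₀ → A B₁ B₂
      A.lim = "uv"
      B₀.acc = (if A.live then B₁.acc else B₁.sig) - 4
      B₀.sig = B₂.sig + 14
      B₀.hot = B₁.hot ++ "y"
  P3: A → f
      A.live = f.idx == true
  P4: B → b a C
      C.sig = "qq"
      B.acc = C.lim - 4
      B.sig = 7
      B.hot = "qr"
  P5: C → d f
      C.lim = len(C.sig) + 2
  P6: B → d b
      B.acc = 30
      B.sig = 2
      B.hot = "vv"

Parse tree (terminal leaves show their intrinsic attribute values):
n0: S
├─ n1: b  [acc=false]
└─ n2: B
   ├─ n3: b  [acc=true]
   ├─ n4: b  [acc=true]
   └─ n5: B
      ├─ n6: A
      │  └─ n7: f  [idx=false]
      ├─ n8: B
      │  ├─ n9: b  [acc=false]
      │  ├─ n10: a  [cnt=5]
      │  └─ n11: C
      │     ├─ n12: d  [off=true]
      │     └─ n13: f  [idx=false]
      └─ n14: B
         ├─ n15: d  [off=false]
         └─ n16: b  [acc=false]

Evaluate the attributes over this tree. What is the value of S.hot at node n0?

25

1. n1.acc = false  [terminal]
2. n3.acc = true  [terminal]
3. n4.acc = true  [terminal]
4. n6.lim = "uv"  ["uv"]
5. n7.idx = false  [terminal]
6. n6.live = false  [f.idx == true]
7. n9.acc = false  [terminal]
8. n10.cnt = 5  [terminal]
9. n11.sig = "qq"  ["qq"]
10. n12.off = true  [terminal]
11. n13.idx = false  [terminal]
12. n11.lim = 4  [len(C.sig) + 2]
13. n8.acc = 0  [C.lim - 4]
14. n8.sig = 7  [7]
15. n8.hot = "qr"  ["qr"]
16. n15.off = false  [terminal]
17. n16.acc = false  [terminal]
18. n14.acc = 30  [30]
19. n14.sig = 2  [2]
20. n14.hot = "vv"  ["vv"]
21. n5.acc = 3  [(if A.live then B₁.acc else B₁.sig) - 4]
22. n5.sig = 16  [B₂.sig + 14]
23. n5.hot = "qry"  [B₁.hot ++ "y"]
24. n2.acc = -6  [B₁.sig * 3 - 54]
25. n2.sig = 23  [B₁.sig * -1 + 39]
26. n2.hot = "qryx"  [B₁.hot ++ "x"]
27. n0.wid = false  [B.acc > -6]
28. n0.off = "uz"  ["uz"]
29. n0.val = true  [b.acc == false]
30. n0.hot = 25  [B.sig + 2]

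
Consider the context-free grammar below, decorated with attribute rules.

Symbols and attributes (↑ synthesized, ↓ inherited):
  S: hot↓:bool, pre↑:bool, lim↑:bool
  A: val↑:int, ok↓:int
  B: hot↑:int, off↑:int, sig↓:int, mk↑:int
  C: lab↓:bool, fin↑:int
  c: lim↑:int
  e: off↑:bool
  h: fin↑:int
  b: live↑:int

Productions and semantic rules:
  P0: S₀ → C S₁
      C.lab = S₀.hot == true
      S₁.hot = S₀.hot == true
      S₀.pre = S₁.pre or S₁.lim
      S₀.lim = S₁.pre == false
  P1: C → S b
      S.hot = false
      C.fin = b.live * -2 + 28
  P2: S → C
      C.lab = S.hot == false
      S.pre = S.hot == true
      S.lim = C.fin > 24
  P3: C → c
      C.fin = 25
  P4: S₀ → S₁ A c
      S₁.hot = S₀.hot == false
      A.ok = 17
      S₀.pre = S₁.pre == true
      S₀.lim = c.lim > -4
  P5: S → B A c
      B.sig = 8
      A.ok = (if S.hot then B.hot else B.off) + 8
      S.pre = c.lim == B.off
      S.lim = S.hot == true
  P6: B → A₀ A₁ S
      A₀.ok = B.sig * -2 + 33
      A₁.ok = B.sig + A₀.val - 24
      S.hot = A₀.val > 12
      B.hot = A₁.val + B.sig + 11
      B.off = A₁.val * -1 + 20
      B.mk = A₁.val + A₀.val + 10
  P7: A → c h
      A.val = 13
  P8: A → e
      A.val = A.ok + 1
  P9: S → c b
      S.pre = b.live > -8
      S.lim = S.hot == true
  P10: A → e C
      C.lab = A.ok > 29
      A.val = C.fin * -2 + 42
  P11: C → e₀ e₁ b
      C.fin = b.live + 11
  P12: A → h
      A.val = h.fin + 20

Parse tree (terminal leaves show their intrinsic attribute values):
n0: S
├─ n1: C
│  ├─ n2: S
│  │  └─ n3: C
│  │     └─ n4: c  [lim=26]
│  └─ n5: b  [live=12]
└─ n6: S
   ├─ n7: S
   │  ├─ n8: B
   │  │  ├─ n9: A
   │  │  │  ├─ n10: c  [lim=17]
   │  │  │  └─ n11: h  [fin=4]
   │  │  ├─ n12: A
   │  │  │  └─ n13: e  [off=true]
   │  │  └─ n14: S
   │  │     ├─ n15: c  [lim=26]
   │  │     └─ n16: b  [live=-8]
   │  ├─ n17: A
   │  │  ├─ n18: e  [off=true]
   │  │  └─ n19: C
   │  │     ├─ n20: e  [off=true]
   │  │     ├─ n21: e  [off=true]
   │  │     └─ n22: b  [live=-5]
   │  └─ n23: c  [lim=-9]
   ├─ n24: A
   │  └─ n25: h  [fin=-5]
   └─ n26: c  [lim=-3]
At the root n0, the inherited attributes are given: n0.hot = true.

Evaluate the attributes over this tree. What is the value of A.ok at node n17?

30

1. n0.hot = true  [given at root]
2. n1.lab = true  [S₀.hot == true]
3. n2.hot = false  [false]
4. n3.lab = true  [S.hot == false]
5. n4.lim = 26  [terminal]
6. n3.fin = 25  [25]
7. n2.pre = false  [S.hot == true]
8. n2.lim = true  [C.fin > 24]
9. n5.live = 12  [terminal]
10. n1.fin = 4  [b.live * -2 + 28]
11. n6.hot = true  [S₀.hot == true]
12. n7.hot = false  [S₀.hot == false]
13. n8.sig = 8  [8]
14. n9.ok = 17  [B.sig * -2 + 33]
15. n10.lim = 17  [terminal]
16. n11.fin = 4  [terminal]
17. n9.val = 13  [13]
18. n12.ok = -3  [B.sig + A₀.val - 24]
19. n13.off = true  [terminal]
20. n12.val = -2  [A.ok + 1]
21. n14.hot = true  [A₀.val > 12]
22. n15.lim = 26  [terminal]
23. n16.live = -8  [terminal]
24. n14.pre = false  [b.live > -8]
25. n14.lim = true  [S.hot == true]
26. n8.hot = 17  [A₁.val + B.sig + 11]
27. n8.off = 22  [A₁.val * -1 + 20]
28. n8.mk = 21  [A₁.val + A₀.val + 10]
29. n17.ok = 30  [(if S.hot then B.hot else B.off) + 8]
30. n18.off = true  [terminal]
31. n19.lab = true  [A.ok > 29]
32. n20.off = true  [terminal]
33. n21.off = true  [terminal]
34. n22.live = -5  [terminal]
35. n19.fin = 6  [b.live + 11]
36. n17.val = 30  [C.fin * -2 + 42]
37. n23.lim = -9  [terminal]
38. n7.pre = false  [c.lim == B.off]
39. n7.lim = false  [S.hot == true]
40. n24.ok = 17  [17]
41. n25.fin = -5  [terminal]
42. n24.val = 15  [h.fin + 20]
43. n26.lim = -3  [terminal]
44. n6.pre = false  [S₁.pre == true]
45. n6.lim = true  [c.lim > -4]
46. n0.pre = true  [S₁.pre or S₁.lim]
47. n0.lim = true  [S₁.pre == false]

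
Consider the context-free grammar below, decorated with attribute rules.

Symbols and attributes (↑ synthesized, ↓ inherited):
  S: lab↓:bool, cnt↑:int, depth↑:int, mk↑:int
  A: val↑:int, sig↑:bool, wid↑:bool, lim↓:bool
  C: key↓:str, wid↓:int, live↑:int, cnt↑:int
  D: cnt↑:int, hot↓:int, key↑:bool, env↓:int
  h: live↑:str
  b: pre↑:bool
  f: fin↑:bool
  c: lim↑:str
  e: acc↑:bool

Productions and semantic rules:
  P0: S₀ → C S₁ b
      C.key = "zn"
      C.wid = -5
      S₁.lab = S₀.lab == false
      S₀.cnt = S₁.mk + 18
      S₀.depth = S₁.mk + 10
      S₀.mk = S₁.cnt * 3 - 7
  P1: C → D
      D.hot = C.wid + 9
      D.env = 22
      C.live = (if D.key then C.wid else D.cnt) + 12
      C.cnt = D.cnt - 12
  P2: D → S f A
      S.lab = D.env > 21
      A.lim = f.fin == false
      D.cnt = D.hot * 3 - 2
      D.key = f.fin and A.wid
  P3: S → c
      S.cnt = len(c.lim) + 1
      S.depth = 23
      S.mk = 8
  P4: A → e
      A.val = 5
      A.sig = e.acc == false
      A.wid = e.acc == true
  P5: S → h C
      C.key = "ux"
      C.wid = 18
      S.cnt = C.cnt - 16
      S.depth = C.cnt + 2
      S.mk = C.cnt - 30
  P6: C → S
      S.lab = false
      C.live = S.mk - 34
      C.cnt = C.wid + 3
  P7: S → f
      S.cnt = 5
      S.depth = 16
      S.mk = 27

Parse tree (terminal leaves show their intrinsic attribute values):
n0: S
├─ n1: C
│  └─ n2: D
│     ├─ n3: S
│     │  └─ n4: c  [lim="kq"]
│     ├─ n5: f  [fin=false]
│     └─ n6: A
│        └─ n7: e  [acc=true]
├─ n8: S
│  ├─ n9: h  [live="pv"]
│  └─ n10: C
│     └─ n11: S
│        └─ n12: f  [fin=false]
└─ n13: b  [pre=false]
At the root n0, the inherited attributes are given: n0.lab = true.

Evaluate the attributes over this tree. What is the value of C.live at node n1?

22

1. n0.lab = true  [given at root]
2. n1.key = "zn"  ["zn"]
3. n1.wid = -5  [-5]
4. n2.hot = 4  [C.wid + 9]
5. n2.env = 22  [22]
6. n3.lab = true  [D.env > 21]
7. n4.lim = "kq"  [terminal]
8. n3.cnt = 3  [len(c.lim) + 1]
9. n3.depth = 23  [23]
10. n3.mk = 8  [8]
11. n5.fin = false  [terminal]
12. n6.lim = true  [f.fin == false]
13. n7.acc = true  [terminal]
14. n6.val = 5  [5]
15. n6.sig = false  [e.acc == false]
16. n6.wid = true  [e.acc == true]
17. n2.cnt = 10  [D.hot * 3 - 2]
18. n2.key = false  [f.fin and A.wid]
19. n1.live = 22  [(if D.key then C.wid else D.cnt) + 12]
20. n1.cnt = -2  [D.cnt - 12]
21. n8.lab = false  [S₀.lab == false]
22. n9.live = "pv"  [terminal]
23. n10.key = "ux"  ["ux"]
24. n10.wid = 18  [18]
25. n11.lab = false  [false]
26. n12.fin = false  [terminal]
27. n11.cnt = 5  [5]
28. n11.depth = 16  [16]
29. n11.mk = 27  [27]
30. n10.live = -7  [S.mk - 34]
31. n10.cnt = 21  [C.wid + 3]
32. n8.cnt = 5  [C.cnt - 16]
33. n8.depth = 23  [C.cnt + 2]
34. n8.mk = -9  [C.cnt - 30]
35. n13.pre = false  [terminal]
36. n0.cnt = 9  [S₁.mk + 18]
37. n0.depth = 1  [S₁.mk + 10]
38. n0.mk = 8  [S₁.cnt * 3 - 7]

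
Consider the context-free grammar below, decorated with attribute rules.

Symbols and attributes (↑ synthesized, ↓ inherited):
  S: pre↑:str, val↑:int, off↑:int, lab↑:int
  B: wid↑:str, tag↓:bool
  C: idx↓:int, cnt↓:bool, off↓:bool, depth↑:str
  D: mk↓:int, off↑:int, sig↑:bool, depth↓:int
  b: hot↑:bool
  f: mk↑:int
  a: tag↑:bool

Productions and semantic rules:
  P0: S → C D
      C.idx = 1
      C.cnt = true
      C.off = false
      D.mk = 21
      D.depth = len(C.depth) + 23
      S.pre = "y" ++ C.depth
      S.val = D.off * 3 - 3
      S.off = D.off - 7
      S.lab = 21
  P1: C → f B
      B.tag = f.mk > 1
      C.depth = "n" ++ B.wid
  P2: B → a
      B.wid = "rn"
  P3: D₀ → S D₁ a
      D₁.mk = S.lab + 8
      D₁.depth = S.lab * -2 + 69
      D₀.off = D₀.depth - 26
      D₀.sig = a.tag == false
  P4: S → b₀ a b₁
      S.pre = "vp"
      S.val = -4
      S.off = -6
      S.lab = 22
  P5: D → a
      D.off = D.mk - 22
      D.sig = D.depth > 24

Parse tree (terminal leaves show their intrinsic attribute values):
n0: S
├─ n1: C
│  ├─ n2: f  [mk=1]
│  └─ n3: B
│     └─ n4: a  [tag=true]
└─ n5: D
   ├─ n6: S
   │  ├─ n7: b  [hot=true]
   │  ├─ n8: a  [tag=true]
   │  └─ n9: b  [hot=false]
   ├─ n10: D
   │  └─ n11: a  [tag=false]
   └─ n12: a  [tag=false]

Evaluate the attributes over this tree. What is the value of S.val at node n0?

-3

1. n1.idx = 1  [1]
2. n1.cnt = true  [true]
3. n1.off = false  [false]
4. n2.mk = 1  [terminal]
5. n3.tag = false  [f.mk > 1]
6. n4.tag = true  [terminal]
7. n3.wid = "rn"  ["rn"]
8. n1.depth = "nrn"  ["n" ++ B.wid]
9. n5.mk = 21  [21]
10. n5.depth = 26  [len(C.depth) + 23]
11. n7.hot = true  [terminal]
12. n8.tag = true  [terminal]
13. n9.hot = false  [terminal]
14. n6.pre = "vp"  ["vp"]
15. n6.val = -4  [-4]
16. n6.off = -6  [-6]
17. n6.lab = 22  [22]
18. n10.mk = 30  [S.lab + 8]
19. n10.depth = 25  [S.lab * -2 + 69]
20. n11.tag = false  [terminal]
21. n10.off = 8  [D.mk - 22]
22. n10.sig = true  [D.depth > 24]
23. n12.tag = false  [terminal]
24. n5.off = 0  [D₀.depth - 26]
25. n5.sig = true  [a.tag == false]
26. n0.pre = "ynrn"  ["y" ++ C.depth]
27. n0.val = -3  [D.off * 3 - 3]
28. n0.off = -7  [D.off - 7]
29. n0.lab = 21  [21]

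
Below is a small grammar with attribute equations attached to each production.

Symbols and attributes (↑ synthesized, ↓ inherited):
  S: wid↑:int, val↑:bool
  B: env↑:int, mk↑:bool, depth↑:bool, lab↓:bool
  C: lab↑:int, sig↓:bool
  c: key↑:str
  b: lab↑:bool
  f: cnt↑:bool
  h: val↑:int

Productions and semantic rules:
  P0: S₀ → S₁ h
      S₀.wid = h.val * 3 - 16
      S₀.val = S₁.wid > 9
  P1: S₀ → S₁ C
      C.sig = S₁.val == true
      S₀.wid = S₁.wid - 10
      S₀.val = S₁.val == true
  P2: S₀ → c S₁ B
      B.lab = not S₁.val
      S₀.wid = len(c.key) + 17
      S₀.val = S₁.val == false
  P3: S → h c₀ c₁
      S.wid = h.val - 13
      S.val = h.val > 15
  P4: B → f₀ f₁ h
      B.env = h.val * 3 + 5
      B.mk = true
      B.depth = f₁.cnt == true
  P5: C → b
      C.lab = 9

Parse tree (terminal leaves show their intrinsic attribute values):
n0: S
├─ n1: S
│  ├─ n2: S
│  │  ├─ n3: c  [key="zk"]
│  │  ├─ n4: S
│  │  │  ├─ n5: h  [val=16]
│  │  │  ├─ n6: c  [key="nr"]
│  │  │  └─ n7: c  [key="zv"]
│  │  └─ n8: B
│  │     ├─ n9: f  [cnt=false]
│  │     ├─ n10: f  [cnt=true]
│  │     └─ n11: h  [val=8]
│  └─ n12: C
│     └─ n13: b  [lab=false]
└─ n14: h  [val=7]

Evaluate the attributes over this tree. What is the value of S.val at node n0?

false

1. n3.key = "zk"  [terminal]
2. n5.val = 16  [terminal]
3. n6.key = "nr"  [terminal]
4. n7.key = "zv"  [terminal]
5. n4.wid = 3  [h.val - 13]
6. n4.val = true  [h.val > 15]
7. n8.lab = false  [not S₁.val]
8. n9.cnt = false  [terminal]
9. n10.cnt = true  [terminal]
10. n11.val = 8  [terminal]
11. n8.env = 29  [h.val * 3 + 5]
12. n8.mk = true  [true]
13. n8.depth = true  [f₁.cnt == true]
14. n2.wid = 19  [len(c.key) + 17]
15. n2.val = false  [S₁.val == false]
16. n12.sig = false  [S₁.val == true]
17. n13.lab = false  [terminal]
18. n12.lab = 9  [9]
19. n1.wid = 9  [S₁.wid - 10]
20. n1.val = false  [S₁.val == true]
21. n14.val = 7  [terminal]
22. n0.wid = 5  [h.val * 3 - 16]
23. n0.val = false  [S₁.wid > 9]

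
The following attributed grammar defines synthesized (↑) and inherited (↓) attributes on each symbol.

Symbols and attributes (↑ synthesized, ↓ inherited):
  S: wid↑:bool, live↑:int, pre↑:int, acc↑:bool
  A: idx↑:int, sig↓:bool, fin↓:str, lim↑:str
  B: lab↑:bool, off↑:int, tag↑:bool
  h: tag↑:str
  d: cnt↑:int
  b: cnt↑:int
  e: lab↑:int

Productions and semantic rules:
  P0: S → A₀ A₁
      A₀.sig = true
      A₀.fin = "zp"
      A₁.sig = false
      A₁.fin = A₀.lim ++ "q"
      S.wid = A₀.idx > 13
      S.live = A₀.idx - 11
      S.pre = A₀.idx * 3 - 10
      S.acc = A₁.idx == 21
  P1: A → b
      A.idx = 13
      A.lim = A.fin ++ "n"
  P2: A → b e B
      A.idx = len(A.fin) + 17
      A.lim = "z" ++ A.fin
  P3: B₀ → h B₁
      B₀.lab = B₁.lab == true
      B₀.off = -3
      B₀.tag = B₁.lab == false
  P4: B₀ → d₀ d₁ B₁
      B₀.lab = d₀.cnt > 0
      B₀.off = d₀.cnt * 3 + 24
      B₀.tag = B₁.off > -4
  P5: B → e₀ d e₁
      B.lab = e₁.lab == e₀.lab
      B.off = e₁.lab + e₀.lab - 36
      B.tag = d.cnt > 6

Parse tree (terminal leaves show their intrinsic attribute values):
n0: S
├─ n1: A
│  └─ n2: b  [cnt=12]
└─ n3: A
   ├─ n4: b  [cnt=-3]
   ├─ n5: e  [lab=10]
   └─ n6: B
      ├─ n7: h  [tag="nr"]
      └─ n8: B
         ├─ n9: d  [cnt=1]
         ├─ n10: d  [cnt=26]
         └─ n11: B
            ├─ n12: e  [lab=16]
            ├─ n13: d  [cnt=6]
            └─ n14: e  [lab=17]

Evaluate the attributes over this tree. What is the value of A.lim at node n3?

1. n1.sig = true  [true]
2. n1.fin = "zp"  ["zp"]
3. n2.cnt = 12  [terminal]
4. n1.idx = 13  [13]
5. n1.lim = "zpn"  [A.fin ++ "n"]
6. n3.sig = false  [false]
7. n3.fin = "zpnq"  [A₀.lim ++ "q"]
8. n4.cnt = -3  [terminal]
9. n5.lab = 10  [terminal]
10. n7.tag = "nr"  [terminal]
11. n9.cnt = 1  [terminal]
12. n10.cnt = 26  [terminal]
13. n12.lab = 16  [terminal]
14. n13.cnt = 6  [terminal]
15. n14.lab = 17  [terminal]
16. n11.lab = false  [e₁.lab == e₀.lab]
17. n11.off = -3  [e₁.lab + e₀.lab - 36]
18. n11.tag = false  [d.cnt > 6]
19. n8.lab = true  [d₀.cnt > 0]
20. n8.off = 27  [d₀.cnt * 3 + 24]
21. n8.tag = true  [B₁.off > -4]
22. n6.lab = true  [B₁.lab == true]
23. n6.off = -3  [-3]
24. n6.tag = false  [B₁.lab == false]
25. n3.idx = 21  [len(A.fin) + 17]
26. n3.lim = "zzpnq"  ["z" ++ A.fin]
27. n0.wid = false  [A₀.idx > 13]
28. n0.live = 2  [A₀.idx - 11]
29. n0.pre = 29  [A₀.idx * 3 - 10]
30. n0.acc = true  [A₁.idx == 21]

"zzpnq"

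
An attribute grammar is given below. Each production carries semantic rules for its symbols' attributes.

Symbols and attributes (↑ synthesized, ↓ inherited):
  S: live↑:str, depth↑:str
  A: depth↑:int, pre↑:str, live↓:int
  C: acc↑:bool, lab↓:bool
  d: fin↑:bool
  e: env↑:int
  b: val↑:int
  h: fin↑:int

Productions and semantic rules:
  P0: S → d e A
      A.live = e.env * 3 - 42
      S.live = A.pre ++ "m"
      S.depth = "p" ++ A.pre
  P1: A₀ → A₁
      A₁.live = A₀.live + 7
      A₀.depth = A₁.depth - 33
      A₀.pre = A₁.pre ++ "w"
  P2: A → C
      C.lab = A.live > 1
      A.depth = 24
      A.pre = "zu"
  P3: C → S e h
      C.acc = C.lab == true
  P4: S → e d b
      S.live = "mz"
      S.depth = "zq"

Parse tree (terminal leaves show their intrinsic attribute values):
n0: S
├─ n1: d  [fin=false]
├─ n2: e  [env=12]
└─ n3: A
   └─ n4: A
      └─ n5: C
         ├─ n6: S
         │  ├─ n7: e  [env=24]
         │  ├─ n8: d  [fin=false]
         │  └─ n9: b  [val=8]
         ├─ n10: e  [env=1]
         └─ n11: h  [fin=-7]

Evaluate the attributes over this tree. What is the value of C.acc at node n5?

1. n1.fin = false  [terminal]
2. n2.env = 12  [terminal]
3. n3.live = -6  [e.env * 3 - 42]
4. n4.live = 1  [A₀.live + 7]
5. n5.lab = false  [A.live > 1]
6. n7.env = 24  [terminal]
7. n8.fin = false  [terminal]
8. n9.val = 8  [terminal]
9. n6.live = "mz"  ["mz"]
10. n6.depth = "zq"  ["zq"]
11. n10.env = 1  [terminal]
12. n11.fin = -7  [terminal]
13. n5.acc = false  [C.lab == true]
14. n4.depth = 24  [24]
15. n4.pre = "zu"  ["zu"]
16. n3.depth = -9  [A₁.depth - 33]
17. n3.pre = "zuw"  [A₁.pre ++ "w"]
18. n0.live = "zuwm"  [A.pre ++ "m"]
19. n0.depth = "pzuw"  ["p" ++ A.pre]

false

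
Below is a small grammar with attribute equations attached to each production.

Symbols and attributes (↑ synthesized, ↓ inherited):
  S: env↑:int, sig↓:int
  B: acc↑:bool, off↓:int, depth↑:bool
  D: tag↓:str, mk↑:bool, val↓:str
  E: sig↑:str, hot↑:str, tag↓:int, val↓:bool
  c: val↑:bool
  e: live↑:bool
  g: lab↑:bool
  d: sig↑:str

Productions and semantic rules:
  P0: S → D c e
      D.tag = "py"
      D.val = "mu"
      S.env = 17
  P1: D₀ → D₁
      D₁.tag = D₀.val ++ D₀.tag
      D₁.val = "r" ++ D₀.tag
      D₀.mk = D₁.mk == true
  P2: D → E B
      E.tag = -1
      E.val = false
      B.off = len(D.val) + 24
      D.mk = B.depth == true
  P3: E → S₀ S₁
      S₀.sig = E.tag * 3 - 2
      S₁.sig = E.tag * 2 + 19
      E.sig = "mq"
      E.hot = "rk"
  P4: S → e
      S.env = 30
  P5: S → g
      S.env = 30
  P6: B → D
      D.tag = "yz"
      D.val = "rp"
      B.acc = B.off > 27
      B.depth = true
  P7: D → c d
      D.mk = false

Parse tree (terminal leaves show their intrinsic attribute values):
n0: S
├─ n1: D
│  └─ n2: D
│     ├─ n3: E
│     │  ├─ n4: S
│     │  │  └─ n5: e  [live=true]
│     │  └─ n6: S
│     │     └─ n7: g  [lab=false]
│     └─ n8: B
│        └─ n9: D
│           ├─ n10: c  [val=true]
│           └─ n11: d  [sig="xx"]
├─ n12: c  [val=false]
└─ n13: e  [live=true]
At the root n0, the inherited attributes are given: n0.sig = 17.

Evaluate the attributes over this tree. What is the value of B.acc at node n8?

1. n0.sig = 17  [given at root]
2. n1.tag = "py"  ["py"]
3. n1.val = "mu"  ["mu"]
4. n2.tag = "mupy"  [D₀.val ++ D₀.tag]
5. n2.val = "rpy"  ["r" ++ D₀.tag]
6. n3.tag = -1  [-1]
7. n3.val = false  [false]
8. n4.sig = -5  [E.tag * 3 - 2]
9. n5.live = true  [terminal]
10. n4.env = 30  [30]
11. n6.sig = 17  [E.tag * 2 + 19]
12. n7.lab = false  [terminal]
13. n6.env = 30  [30]
14. n3.sig = "mq"  ["mq"]
15. n3.hot = "rk"  ["rk"]
16. n8.off = 27  [len(D.val) + 24]
17. n9.tag = "yz"  ["yz"]
18. n9.val = "rp"  ["rp"]
19. n10.val = true  [terminal]
20. n11.sig = "xx"  [terminal]
21. n9.mk = false  [false]
22. n8.acc = false  [B.off > 27]
23. n8.depth = true  [true]
24. n2.mk = true  [B.depth == true]
25. n1.mk = true  [D₁.mk == true]
26. n12.val = false  [terminal]
27. n13.live = true  [terminal]
28. n0.env = 17  [17]

false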